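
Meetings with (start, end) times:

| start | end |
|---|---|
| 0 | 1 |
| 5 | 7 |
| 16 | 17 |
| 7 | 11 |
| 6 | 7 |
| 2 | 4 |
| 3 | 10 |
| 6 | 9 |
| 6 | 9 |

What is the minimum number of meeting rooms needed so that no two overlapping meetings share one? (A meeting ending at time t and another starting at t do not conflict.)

5

Count concurrent intervals with a sweep; the peak is the room count.
Events (time:±→running): 0:+→1 1:-→0 2:+→1 3:+→2 4:-→1 5:+→2 6:+→3 6:+→4 6:+→5 … peak 5.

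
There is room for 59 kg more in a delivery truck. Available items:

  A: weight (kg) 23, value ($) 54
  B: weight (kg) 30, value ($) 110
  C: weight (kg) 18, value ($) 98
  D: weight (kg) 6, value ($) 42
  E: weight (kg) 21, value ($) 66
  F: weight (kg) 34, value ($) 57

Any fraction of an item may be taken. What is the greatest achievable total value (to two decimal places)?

265.71

Ratios (sorted): D 7.00, C 5.44, B 3.67, E 3.14, A 2.35, F 1.68
take D (6 @ 42); take C (18 @ 98); take B (30 @ 110); take 5/21 of E → 15.71. Capacity used 59/59.
Total value = 265.71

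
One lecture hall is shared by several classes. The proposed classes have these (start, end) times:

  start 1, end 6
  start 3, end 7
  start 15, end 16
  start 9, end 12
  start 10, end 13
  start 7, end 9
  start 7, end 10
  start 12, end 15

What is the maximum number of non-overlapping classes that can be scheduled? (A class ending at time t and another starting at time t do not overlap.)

5

By end time: (1,6), (3,7), (7,9), (7,10), (9,12), (10,13), (12,15), (15,16).
Pick (1,6); next start ≥ 6 → (7,9); next start ≥ 9 → (9,12); next start ≥ 12 → (12,15); next start ≥ 15 → (15,16).
Selected 5 classes.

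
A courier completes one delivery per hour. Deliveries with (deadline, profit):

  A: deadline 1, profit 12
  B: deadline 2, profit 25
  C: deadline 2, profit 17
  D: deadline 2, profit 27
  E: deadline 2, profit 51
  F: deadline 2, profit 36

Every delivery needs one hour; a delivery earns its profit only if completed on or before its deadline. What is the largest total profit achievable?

87

By profit: E(d2,51), F(d2,36), D(d2,27), B(d2,25), C(d2,17), A(d1,12)
E→slot 2; F→slot 1; D skipped; B skipped; C skipped; A skipped.
Profit = 36 + 51 = 87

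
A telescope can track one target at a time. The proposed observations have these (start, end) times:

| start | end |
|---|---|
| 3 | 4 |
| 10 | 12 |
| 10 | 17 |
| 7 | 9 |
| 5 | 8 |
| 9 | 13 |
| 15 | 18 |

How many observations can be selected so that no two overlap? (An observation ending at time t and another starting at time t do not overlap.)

4

Sort by end time and greedily take each interval whose start is ≥ the last chosen end.
By end time: (3,4), (5,8), (7,9), (10,12), (9,13), (10,17), (15,18).
Pick (3,4); next start ≥ 4 → (5,8); next start ≥ 8 → (10,12); next start ≥ 12 → (15,18).
Selected 4 observations.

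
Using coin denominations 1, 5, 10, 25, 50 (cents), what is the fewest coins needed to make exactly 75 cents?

Use the largest denomination that fits, subtract, and repeat.
75 − 1×50→25 − 1×25→0
Total coins = 1 + 1 = 2

2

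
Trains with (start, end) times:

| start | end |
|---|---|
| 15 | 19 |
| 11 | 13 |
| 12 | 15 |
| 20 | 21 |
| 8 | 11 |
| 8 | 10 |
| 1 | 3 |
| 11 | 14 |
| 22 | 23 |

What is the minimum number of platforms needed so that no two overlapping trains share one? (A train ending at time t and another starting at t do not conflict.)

Count concurrent intervals with a sweep; the peak is the room count.
Events (time:±→running): 1:+→1 3:-→0 8:+→1 8:+→2 10:-→1 11:-→0 11:+→1 11:+→2 12:+→3 … peak 3.

3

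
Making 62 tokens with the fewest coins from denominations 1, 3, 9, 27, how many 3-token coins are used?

2

Use the largest denomination that fits, subtract, and repeat.
62 − 2×27→8 − 2×3→2 − 2×1→0
Count of 3: 2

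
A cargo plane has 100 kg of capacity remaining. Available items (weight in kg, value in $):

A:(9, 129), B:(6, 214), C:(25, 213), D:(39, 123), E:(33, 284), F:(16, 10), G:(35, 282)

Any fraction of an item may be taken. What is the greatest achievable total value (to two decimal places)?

Sort by value per unit weight and fill in that order.
Ratios (sorted): B 35.67, A 14.33, E 8.61, C 8.52, G 8.06, D 3.15, F 0.62
take B (6 @ 214); take A (9 @ 129); take E (33 @ 284); take C (25 @ 213); take 27/35 of G → 217.54. Capacity used 100/100.
Total value = 1057.54

1057.54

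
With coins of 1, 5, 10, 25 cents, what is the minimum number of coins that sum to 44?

44 − 1×25→19 − 1×10→9 − 1×5→4 − 4×1→0
Total coins = 1 + 1 + 1 + 4 = 7

7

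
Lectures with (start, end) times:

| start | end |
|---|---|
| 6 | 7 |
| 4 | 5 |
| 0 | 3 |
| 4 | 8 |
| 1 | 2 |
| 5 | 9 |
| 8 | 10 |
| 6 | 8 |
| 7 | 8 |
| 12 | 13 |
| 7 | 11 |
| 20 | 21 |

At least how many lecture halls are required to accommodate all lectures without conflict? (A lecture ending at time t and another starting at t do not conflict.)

Events (time:±→running): 0:+→1 1:+→2 2:-→1 3:-→0 4:+→1 4:+→2 5:-→1 5:+→2 6:+→3 6:+→4 7:-→3 7:+→4 7:+→5 … peak 5.

5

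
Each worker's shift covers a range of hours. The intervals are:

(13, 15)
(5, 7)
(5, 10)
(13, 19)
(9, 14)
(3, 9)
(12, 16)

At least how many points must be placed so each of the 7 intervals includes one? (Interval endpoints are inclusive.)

Process intervals by earliest right end; each time one isn't hit yet, stab at its right endpoint.
Sorted: [5,7] [3,9] [5,10] [9,14] [13,15] [12,16] [13,19]
{[5,7],[3,9],[5,10]} hit by 7; {[9,14],[13,15],[12,16],[13,19]} hit by 14.
Points: 7, 14 (2 total).

2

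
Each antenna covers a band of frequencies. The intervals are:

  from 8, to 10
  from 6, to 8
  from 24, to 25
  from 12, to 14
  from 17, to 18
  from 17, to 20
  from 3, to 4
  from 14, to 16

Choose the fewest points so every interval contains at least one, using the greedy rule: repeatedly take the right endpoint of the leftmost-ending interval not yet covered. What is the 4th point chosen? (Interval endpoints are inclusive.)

Sort by right endpoint; whenever an interval is uncovered, place a point at its right end.
By right end: [3,4]  [6,8]  [8,10]  [12,14]  [14,16]  [17,18]  [17,20]  [24,25]
[3,4] uncovered → point at 4; [6,8] uncovered → point at 8; [12,14] uncovered → point at 14; [17,18] uncovered → point at 18; [24,25] uncovered → point at 25.
Points: 4, 8, 14, 18, 25 (5 total).

18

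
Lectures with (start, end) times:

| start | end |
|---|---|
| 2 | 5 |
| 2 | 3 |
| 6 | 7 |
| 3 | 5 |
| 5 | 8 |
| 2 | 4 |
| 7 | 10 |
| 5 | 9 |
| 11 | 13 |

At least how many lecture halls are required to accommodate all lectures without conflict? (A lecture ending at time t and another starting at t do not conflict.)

3

Count concurrent intervals with a sweep; the peak is the room count.
starts: [2, 2, 2, 3, 5, 5, 6, 7, 11]
ends:   [3, 4, 5, 5, 7, 8, 9, 10, 13]
s2→1 s2→2 s2→3  — peak 3.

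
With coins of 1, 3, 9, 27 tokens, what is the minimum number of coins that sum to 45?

Use the largest denomination that fits, subtract, and repeat.
45 = 1×27 + 2×9
Total coins = 1 + 2 = 3

3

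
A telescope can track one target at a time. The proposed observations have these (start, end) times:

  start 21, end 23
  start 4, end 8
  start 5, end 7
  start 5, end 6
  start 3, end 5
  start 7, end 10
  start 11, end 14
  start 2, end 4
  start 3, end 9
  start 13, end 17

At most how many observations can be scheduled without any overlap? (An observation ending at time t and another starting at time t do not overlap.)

5

Order by finish time; keep every interval that doesn't clash with the previous kept one.
Sorted by end: (2,4)  (3,5)  (5,6)  (5,7)  (4,8)  (3,9)  (7,10)  (11,14)  (13,17)  (21,23)
take (2,4); take (5,6); skip (5,7); skip (3,9); take (7,10); take (11,14); take (21,23).
Selected 5 observations.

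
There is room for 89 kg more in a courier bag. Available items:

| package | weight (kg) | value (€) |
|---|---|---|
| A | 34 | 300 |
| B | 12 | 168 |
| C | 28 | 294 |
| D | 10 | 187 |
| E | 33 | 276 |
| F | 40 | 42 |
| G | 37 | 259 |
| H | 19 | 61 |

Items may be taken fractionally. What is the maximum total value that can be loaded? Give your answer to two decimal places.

Sort by value per unit weight and fill in that order.
Order: D (187/10=18.70) > B (168/12=14.00) > C (294/28=10.50) > A (300/34=8.82) > E (276/33=8.36) > G (259/37=7.00) > H (61/19=3.21) > F (42/40=1.05)
Fill: take D (10 @ 187) → take B (12 @ 168) → take C (28 @ 294) → take A (34 @ 300) → take 5/33 of E → 41.82; 89/89 used.
Total value = 990.82

990.82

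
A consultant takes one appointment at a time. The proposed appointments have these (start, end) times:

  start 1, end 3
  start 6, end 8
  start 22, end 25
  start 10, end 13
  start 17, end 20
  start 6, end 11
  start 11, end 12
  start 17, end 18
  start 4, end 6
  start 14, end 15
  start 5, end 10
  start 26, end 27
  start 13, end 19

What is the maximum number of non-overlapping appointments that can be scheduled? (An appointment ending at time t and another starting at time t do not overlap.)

Sort by end time and greedily take each interval whose start is ≥ the last chosen end.
Sorted by end: (1,3)  (4,6)  (6,8)  (5,10)  (6,11)  (11,12)  (10,13)  (14,15)  (17,18)  (13,19)  (17,20)  (22,25)  (26,27)
take (1,3); take (4,6); take (6,8); skip (5,10); skip (6,11); take (11,12); skip (10,13); take (14,15); take (17,18); take (22,25); take (26,27).
Selected 8 appointments.

8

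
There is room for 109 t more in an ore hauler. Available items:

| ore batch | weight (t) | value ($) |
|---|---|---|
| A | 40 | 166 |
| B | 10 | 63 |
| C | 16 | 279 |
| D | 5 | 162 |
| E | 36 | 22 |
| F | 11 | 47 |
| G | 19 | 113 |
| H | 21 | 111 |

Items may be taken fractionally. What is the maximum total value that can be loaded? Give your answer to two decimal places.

887.05

Ratios (sorted): D 32.40, C 17.44, B 6.30, G 5.95, H 5.29, F 4.27, A 4.15, E 0.61
take D (5 @ 162); take C (16 @ 279); take B (10 @ 63); take G (19 @ 113); take H (21 @ 111); take F (11 @ 47); take 27/40 of A → 112.05. Capacity used 109/109.
Total value = 887.05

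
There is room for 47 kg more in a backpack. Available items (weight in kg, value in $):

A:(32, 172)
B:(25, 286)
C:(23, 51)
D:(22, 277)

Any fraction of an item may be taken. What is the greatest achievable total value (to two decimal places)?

563.00

Sort by value per unit weight and fill in that order.
Ratios (sorted): D 12.59, B 11.44, A 5.38, C 2.22
take D (22 @ 277); take B (25 @ 286). Capacity used 47/47.
Total value = 563.00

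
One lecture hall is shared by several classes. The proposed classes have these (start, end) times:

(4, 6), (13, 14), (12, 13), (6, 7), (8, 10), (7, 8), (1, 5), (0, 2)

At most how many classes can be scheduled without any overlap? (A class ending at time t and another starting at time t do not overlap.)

7

Sort by end time and greedily take each interval whose start is ≥ the last chosen end.
By end time: (0,2), (1,5), (4,6), (6,7), (7,8), (8,10), (12,13), (13,14).
Pick (0,2); next start ≥ 2 → (4,6); next start ≥ 6 → (6,7); next start ≥ 7 → (7,8); next start ≥ 8 → (8,10); next start ≥ 10 → (12,13); next start ≥ 13 → (13,14).
Selected 7 classes.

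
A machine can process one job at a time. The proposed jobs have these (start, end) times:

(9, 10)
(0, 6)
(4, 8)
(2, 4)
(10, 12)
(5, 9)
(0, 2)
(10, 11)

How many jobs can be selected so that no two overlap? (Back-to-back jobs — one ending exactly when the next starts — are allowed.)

5

Sorted by end: (0,2)  (2,4)  (0,6)  (4,8)  (5,9)  (9,10)  (10,11)  (10,12)
take (0,2); take (2,4); take (4,8); take (9,10); take (10,11).
Selected 5 jobs.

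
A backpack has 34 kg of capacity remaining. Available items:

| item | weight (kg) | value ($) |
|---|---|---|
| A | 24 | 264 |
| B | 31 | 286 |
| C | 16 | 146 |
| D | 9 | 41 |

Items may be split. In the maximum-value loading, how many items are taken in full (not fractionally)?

1

Sort by value per unit weight and fill in that order.
Order: A (264/24=11.00) > B (286/31=9.23) > C (146/16=9.12) > D (41/9=4.56)
Fill: take A (24 @ 264) → take 10/31 of B → 92.26; 34/34 used.
1 item(s) taken whole; one partial (take 10/31 of B).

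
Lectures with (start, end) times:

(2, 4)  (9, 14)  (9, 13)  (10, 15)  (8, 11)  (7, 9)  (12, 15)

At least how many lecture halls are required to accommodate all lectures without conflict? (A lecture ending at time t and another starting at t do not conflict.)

starts: [2, 7, 8, 9, 9, 10, 12]
ends:   [4, 9, 11, 13, 14, 15, 15]
s2→1 e4→0 s7→1 s8→2 e9→1 s9→2 s9→3 s10→4  — peak 4.

4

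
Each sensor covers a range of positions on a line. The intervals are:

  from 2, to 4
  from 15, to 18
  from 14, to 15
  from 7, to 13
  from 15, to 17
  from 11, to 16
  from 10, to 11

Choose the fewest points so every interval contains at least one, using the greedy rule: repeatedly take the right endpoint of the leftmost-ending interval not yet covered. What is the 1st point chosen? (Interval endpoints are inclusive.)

4

Sort by right endpoint; whenever an interval is uncovered, place a point at its right end.
By right end: [2,4]  [10,11]  [7,13]  [14,15]  [11,16]  [15,17]  [15,18]
[2,4] uncovered → point at 4; [10,11] uncovered → point at 11; [14,15] uncovered → point at 15.
Points: 4, 11, 15 (3 total).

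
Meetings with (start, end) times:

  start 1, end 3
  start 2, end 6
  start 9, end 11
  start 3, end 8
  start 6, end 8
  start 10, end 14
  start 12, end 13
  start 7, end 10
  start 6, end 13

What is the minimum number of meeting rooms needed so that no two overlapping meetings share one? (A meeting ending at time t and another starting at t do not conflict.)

4

Count concurrent intervals with a sweep; the peak is the room count.
Events (time:±→running): 1:+→1 2:+→2 3:-→1 3:+→2 6:-→1 6:+→2 6:+→3 7:+→4 … peak 4.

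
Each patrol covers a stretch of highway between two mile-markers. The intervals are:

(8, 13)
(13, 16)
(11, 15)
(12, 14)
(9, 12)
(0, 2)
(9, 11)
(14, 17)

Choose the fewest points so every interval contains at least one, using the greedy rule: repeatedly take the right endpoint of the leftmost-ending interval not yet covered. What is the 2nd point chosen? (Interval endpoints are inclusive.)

By right end: [0,2]  [9,11]  [9,12]  [8,13]  [12,14]  [11,15]  [13,16]  [14,17]
[0,2] uncovered → point at 2; [9,11] uncovered → point at 11; [12,14] uncovered → point at 14.
Points: 2, 11, 14 (3 total).

11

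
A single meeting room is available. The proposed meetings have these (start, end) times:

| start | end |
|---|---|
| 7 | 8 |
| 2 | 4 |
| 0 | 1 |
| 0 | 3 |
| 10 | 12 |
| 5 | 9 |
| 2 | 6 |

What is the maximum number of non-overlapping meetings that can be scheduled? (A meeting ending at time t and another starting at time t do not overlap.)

Sort by end time and greedily take each interval whose start is ≥ the last chosen end.
Sorted by end: (0,1)  (0,3)  (2,4)  (2,6)  (7,8)  (5,9)  (10,12)
take (0,1); take (2,4); skip (2,6); take (7,8); skip (5,9); take (10,12).
Selected 4 meetings.

4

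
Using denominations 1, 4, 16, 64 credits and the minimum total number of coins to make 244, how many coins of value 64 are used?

3

244 − 3×64→52 − 3×16→4 − 1×4→0
Count of 64: 3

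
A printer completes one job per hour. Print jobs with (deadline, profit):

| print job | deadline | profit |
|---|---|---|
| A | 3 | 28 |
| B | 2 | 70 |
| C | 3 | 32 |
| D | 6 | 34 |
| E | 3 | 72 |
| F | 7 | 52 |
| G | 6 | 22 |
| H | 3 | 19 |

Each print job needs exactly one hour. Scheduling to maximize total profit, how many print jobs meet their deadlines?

By profit: E(d3,72), B(d2,70), F(d7,52), D(d6,34), C(d3,32), A(d3,28), G(d6,22), H(d3,19)
E→slot 3; B→slot 2; F→slot 7; D→slot 6; C→slot 1; A skipped; G→slot 5; H skipped.
6 of 8 scheduled.

6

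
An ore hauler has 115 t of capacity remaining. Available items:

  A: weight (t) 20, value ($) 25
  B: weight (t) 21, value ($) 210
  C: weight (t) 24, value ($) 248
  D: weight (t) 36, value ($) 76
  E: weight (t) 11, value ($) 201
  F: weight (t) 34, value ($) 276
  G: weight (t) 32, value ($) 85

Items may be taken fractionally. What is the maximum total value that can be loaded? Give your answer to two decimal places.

Order: E (201/11=18.27) > C (248/24=10.33) > B (210/21=10.00) > F (276/34=8.12) > G (85/32=2.66) > D (76/36=2.11) > A (25/20=1.25)
Fill: take E (11 @ 201) → take C (24 @ 248) → take B (21 @ 210) → take F (34 @ 276) → take 25/32 of G → 66.41; 115/115 used.
Total value = 1001.41

1001.41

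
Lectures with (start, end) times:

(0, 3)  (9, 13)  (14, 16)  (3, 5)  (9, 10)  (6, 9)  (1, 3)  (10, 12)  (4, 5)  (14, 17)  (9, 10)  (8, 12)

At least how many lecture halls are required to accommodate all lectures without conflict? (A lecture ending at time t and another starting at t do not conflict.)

starts: [0, 1, 3, 4, 6, 8, 9, 9, 9, 10, 14, 14]
ends:   [3, 3, 5, 5, 9, 10, 10, 12, 12, 13, 16, 17]
s0→1 s1→2 e3→1 e3→0 s3→1 s4→2 e5→1 e5→0 s6→1 s8→2 e9→1 s9→2 s9→3 s9→4  — peak 4.

4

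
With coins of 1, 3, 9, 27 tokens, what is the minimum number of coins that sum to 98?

8

Greedy: take as many of the largest coin as possible, then repeat with the remainder.
98 = 3×27 + 1×9 + 2×3 + 2×1
Total coins = 3 + 1 + 2 + 2 = 8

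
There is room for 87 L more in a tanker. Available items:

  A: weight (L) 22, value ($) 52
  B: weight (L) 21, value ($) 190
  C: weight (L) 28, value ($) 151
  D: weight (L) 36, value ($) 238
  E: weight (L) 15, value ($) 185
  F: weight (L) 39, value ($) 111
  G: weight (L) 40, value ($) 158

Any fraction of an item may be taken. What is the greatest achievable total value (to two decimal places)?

693.89

Order: E (185/15=12.33) > B (190/21=9.05) > D (238/36=6.61) > C (151/28=5.39) > G (158/40=3.95) > F (111/39=2.85) > A (52/22=2.36)
Fill: take E (15 @ 185) → take B (21 @ 190) → take D (36 @ 238) → take 15/28 of C → 80.89; 87/87 used.
Total value = 693.89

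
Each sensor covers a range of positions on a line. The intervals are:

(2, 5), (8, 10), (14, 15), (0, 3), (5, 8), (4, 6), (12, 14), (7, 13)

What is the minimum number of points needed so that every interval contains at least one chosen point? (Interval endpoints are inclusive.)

Sorted: [0,3] [2,5] [4,6] [5,8] [8,10] [7,13] [12,14] [14,15]
{[0,3],[2,5]} hit by 3; {[4,6],[5,8]} hit by 6; {[8,10],[7,13]} hit by 10; {[12,14],[14,15]} hit by 14.
Points: 3, 6, 10, 14 (4 total).

4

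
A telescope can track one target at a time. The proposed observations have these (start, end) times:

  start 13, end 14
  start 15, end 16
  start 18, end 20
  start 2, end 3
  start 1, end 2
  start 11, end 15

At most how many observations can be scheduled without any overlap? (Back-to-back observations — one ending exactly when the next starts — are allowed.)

5

Order by finish time; keep every interval that doesn't clash with the previous kept one.
By end time: (1,2), (2,3), (13,14), (11,15), (15,16), (18,20).
Pick (1,2); next start ≥ 2 → (2,3); next start ≥ 3 → (13,14); next start ≥ 14 → (15,16); next start ≥ 16 → (18,20).
Selected 5 observations.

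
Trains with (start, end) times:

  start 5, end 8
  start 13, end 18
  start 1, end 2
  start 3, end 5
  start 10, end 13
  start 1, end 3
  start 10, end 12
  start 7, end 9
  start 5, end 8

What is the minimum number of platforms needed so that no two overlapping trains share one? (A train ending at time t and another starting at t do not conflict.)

Count concurrent intervals with a sweep; the peak is the room count.
starts: [1, 1, 3, 5, 5, 7, 10, 10, 13]
ends:   [2, 3, 5, 8, 8, 9, 12, 13, 18]
s1→1 s1→2 e2→1 e3→0 s3→1 e5→0 s5→1 s5→2 s7→3  — peak 3.

3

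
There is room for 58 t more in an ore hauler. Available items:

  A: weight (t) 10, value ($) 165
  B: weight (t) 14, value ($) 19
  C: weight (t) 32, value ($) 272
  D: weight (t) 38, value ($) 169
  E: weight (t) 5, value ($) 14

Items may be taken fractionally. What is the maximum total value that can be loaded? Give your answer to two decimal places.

Greedy by value/weight ratio, highest first.
Order: A (165/10=16.50) > C (272/32=8.50) > D (169/38=4.45) > E (14/5=2.80) > B (19/14=1.36)
Fill: take A (10 @ 165) → take C (32 @ 272) → take 16/38 of D → 71.16; 58/58 used.
Total value = 508.16

508.16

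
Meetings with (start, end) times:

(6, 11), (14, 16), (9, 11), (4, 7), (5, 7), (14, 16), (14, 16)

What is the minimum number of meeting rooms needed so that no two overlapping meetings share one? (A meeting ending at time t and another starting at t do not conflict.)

The answer is the maximum number of intervals overlapping at any instant.
Events (time:±→running): 4:+→1 5:+→2 6:+→3 … peak 3.

3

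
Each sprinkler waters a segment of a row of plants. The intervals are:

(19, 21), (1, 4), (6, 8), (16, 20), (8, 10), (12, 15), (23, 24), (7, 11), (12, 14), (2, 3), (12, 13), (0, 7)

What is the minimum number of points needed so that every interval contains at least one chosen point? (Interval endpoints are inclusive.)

5

Sorted: [2,3] [1,4] [0,7] [6,8] [8,10] [7,11] [12,13] [12,14] [12,15] [16,20] [19,21] [23,24]
{[2,3],[1,4],[0,7]} hit by 3; {[6,8],[8,10],[7,11]} hit by 8; {[12,13],[12,14],[12,15]} hit by 13; {[16,20],[19,21]} hit by 20; {[23,24]} hit by 24.
Points: 3, 8, 13, 20, 24 (5 total).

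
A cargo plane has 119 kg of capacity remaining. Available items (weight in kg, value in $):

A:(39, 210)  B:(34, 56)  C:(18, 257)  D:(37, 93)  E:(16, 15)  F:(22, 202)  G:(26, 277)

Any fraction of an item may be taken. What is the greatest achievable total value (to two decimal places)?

Sort by value per unit weight and fill in that order.
Order: C (257/18=14.28) > G (277/26=10.65) > F (202/22=9.18) > A (210/39=5.38) > D (93/37=2.51) > B (56/34=1.65) > E (15/16=0.94)
Fill: take C (18 @ 257) → take G (26 @ 277) → take F (22 @ 202) → take A (39 @ 210) → take 14/37 of D → 35.19; 119/119 used.
Total value = 981.19

981.19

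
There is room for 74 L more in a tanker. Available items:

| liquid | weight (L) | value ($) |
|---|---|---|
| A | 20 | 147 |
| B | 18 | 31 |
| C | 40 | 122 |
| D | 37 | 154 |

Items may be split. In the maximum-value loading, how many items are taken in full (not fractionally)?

2

Sort by value per unit weight and fill in that order.
Order: A (147/20=7.35) > D (154/37=4.16) > C (122/40=3.05) > B (31/18=1.72)
Fill: take A (20 @ 147) → take D (37 @ 154) → take 17/40 of C → 51.85; 74/74 used.
2 item(s) taken whole; one partial (take 17/40 of C).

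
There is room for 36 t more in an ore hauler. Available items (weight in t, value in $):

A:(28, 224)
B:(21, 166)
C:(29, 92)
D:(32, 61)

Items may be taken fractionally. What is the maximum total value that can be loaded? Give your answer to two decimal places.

Ratios (sorted): A 8.00, B 7.90, C 3.17, D 1.91
take A (28 @ 224); take 8/21 of B → 63.24. Capacity used 36/36.
Total value = 287.24

287.24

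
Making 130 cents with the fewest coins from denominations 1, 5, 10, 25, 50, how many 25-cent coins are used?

130 = 2×50 + 1×25 + 1×5
Count of 25: 1

1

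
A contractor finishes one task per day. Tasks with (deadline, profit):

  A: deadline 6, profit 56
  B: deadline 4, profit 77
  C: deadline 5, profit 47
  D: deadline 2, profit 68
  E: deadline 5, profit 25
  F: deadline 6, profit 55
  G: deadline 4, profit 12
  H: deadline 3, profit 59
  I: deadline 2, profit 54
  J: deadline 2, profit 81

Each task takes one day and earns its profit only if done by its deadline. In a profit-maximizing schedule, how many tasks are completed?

Profit order: J=81 B=77 D=68 H=59 A=56 F=55 I=54 C=47 E=25 G=12
Assign: J→slot 2, B→slot 4, D→slot 1, H→slot 3, A→slot 6, F→slot 5, I skipped, C skipped, E skipped, G skipped.
Slots: [1:D] [2:J] [3:H] [4:B] [5:F] [6:A]
6 of 10 scheduled.

6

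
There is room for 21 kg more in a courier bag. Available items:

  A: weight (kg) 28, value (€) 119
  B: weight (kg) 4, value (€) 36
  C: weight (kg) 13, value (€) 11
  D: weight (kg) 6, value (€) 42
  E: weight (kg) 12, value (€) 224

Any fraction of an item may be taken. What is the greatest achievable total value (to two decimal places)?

295.00

Greedy by value/weight ratio, highest first.
Ratios (sorted): E 18.67, B 9.00, D 7.00, A 4.25, C 0.85
take E (12 @ 224); take B (4 @ 36); take 5/6 of D → 35.00. Capacity used 21/21.
Total value = 295.00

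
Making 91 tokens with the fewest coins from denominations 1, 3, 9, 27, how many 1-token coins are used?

Use the largest denomination that fits, subtract, and repeat.
91 − 3×27→10 − 1×9→1 − 1×1→0
Count of 1: 1

1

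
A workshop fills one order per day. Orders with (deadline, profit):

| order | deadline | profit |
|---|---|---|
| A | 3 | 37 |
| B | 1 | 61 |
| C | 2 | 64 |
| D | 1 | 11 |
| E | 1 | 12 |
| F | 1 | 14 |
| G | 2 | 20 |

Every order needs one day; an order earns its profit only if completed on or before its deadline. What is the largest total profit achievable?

Take jobs in profit order; each goes to the latest open slot no later than its deadline.
By profit: C(d2,64), B(d1,61), A(d3,37), G(d2,20), F(d1,14), E(d1,12), D(d1,11)
C→slot 2; B→slot 1; A→slot 3; G skipped; F skipped; E skipped; D skipped.
Profit = 61 + 64 + 37 = 162

162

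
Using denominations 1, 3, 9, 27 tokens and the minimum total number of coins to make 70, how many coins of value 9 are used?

1

70 = 2×27 + 1×9 + 2×3 + 1×1
Count of 9: 1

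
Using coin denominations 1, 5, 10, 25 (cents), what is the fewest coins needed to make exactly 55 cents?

Greedy: take as many of the largest coin as possible, then repeat with the remainder.
55 − 2×25→5 − 1×5→0
Total coins = 2 + 1 = 3

3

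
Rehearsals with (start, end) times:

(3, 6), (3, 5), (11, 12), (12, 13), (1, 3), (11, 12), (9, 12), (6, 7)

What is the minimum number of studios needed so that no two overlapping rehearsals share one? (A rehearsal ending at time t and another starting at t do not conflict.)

The answer is the maximum number of intervals overlapping at any instant.
Events (time:±→running): 1:+→1 3:-→0 3:+→1 3:+→2 5:-→1 6:-→0 6:+→1 7:-→0 9:+→1 11:+→2 11:+→3 … peak 3.

3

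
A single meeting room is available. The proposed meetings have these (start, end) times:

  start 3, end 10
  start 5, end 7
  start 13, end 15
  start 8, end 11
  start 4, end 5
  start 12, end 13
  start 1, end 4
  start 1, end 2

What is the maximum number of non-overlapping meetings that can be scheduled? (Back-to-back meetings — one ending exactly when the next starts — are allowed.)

Sort by end time and greedily take each interval whose start is ≥ the last chosen end.
By end time: (1,2), (1,4), (4,5), (5,7), (3,10), (8,11), (12,13), (13,15).
Pick (1,2); next start ≥ 2 → (4,5); next start ≥ 5 → (5,7); next start ≥ 7 → (8,11); next start ≥ 11 → (12,13); next start ≥ 13 → (13,15).
Selected 6 meetings.

6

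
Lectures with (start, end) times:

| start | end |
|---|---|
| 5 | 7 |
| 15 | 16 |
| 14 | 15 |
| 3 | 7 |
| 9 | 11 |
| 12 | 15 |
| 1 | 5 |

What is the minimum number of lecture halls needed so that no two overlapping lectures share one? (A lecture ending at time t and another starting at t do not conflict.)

The answer is the maximum number of intervals overlapping at any instant.
starts: [1, 3, 5, 9, 12, 14, 15]
ends:   [5, 7, 7, 11, 15, 15, 16]
s1→1 s3→2  — peak 2.

2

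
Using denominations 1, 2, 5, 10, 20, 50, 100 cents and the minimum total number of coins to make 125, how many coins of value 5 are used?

1

Use the largest denomination that fits, subtract, and repeat.
125 = 1×100 + 1×20 + 1×5
Count of 5: 1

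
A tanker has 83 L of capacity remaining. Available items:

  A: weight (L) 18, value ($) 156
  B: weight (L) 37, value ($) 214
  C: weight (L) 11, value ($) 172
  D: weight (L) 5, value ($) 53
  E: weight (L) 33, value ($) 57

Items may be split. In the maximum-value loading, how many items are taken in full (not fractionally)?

4

Order: C (172/11=15.64) > D (53/5=10.60) > A (156/18=8.67) > B (214/37=5.78) > E (57/33=1.73)
Fill: take C (11 @ 172) → take D (5 @ 53) → take A (18 @ 156) → take B (37 @ 214) → take 12/33 of E → 20.73; 83/83 used.
4 item(s) taken whole; one partial (take 12/33 of E).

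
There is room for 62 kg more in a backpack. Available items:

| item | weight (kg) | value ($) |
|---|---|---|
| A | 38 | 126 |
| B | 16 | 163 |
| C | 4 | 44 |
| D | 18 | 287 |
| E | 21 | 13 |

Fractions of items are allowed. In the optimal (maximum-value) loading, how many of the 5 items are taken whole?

Greedy by value/weight ratio, highest first.
Ratios (sorted): D 15.94, C 11.00, B 10.19, A 3.32, E 0.62
take D (18 @ 287); take C (4 @ 44); take B (16 @ 163); take 24/38 of A → 79.58. Capacity used 62/62.
3 item(s) taken whole; one partial (take 24/38 of A).

3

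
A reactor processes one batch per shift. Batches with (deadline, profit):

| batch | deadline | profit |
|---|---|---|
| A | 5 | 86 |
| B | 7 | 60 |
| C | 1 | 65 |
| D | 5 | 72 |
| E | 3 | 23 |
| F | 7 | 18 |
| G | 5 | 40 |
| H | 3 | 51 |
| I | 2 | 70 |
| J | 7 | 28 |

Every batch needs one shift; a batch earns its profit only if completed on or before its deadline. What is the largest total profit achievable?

Sort by profit descending; place each in the latest free slot ≤ its deadline.
Profit order: A=86 D=72 I=70 C=65 B=60 H=51 G=40 J=28 E=23 F=18
Assign: A→slot 5, D→slot 4, I→slot 2, C→slot 1, B→slot 7, H→slot 3, G skipped, J→slot 6, E skipped, F skipped.
Slots: [1:C] [2:I] [3:H] [4:D] [5:A] [6:J] [7:B]
Profit = 65 + 70 + 51 + 72 + 86 + 28 + 60 = 432

432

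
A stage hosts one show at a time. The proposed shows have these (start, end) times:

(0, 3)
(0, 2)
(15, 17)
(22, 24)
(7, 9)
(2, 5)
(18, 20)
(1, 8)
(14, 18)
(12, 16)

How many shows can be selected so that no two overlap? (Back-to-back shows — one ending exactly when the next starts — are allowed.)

6

Sorted by end: (0,2)  (0,3)  (2,5)  (1,8)  (7,9)  (12,16)  (15,17)  (14,18)  (18,20)  (22,24)
take (0,2); take (2,5); take (7,9); take (12,16); skip (15,17); skip (14,18); take (18,20); take (22,24).
Selected 6 shows.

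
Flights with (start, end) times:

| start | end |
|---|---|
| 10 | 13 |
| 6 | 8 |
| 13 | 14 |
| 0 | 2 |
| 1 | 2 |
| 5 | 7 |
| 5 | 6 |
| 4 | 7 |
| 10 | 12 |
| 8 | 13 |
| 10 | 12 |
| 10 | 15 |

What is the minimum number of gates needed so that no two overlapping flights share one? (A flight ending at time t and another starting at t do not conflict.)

5

Events (time:±→running): 0:+→1 1:+→2 2:-→1 2:-→0 4:+→1 5:+→2 5:+→3 6:-→2 6:+→3 7:-→2 7:-→1 8:-→0 8:+→1 10:+→2 10:+→3 10:+→4 10:+→5 … peak 5.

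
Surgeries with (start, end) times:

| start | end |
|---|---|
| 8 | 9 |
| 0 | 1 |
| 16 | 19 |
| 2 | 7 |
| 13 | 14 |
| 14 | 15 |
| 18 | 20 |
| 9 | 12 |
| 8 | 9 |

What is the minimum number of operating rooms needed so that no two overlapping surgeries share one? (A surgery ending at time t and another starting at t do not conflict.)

The answer is the maximum number of intervals overlapping at any instant.
Events (time:±→running): 0:+→1 1:-→0 2:+→1 7:-→0 8:+→1 8:+→2 … peak 2.

2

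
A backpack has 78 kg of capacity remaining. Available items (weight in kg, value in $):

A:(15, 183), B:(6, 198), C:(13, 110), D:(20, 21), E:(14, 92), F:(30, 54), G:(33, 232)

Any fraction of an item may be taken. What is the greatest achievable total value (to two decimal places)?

795.29

Greedy by value/weight ratio, highest first.
Order: B (198/6=33.00) > A (183/15=12.20) > C (110/13=8.46) > G (232/33=7.03) > E (92/14=6.57) > F (54/30=1.80) > D (21/20=1.05)
Fill: take B (6 @ 198) → take A (15 @ 183) → take C (13 @ 110) → take G (33 @ 232) → take 11/14 of E → 72.29; 78/78 used.
Total value = 795.29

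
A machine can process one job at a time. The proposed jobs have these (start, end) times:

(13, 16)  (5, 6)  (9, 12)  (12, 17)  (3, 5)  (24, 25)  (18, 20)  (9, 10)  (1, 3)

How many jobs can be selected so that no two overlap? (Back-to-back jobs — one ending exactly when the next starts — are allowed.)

7

Order by finish time; keep every interval that doesn't clash with the previous kept one.
By end time: (1,3), (3,5), (5,6), (9,10), (9,12), (13,16), (12,17), (18,20), (24,25).
Pick (1,3); next start ≥ 3 → (3,5); next start ≥ 5 → (5,6); next start ≥ 6 → (9,10); next start ≥ 10 → (13,16); next start ≥ 16 → (18,20); next start ≥ 20 → (24,25).
Selected 7 jobs.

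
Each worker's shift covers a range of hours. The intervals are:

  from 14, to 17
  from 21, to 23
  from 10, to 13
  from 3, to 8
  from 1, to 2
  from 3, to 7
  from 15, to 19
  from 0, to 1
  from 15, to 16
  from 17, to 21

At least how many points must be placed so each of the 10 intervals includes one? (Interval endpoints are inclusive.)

5

Sorted: [0,1] [1,2] [3,7] [3,8] [10,13] [15,16] [14,17] [15,19] [17,21] [21,23]
{[0,1],[1,2]} hit by 1; {[3,7],[3,8]} hit by 7; {[10,13]} hit by 13; {[15,16],[14,17],[15,19]} hit by 16; {[17,21],[21,23]} hit by 21.
Points: 1, 7, 13, 16, 21 (5 total).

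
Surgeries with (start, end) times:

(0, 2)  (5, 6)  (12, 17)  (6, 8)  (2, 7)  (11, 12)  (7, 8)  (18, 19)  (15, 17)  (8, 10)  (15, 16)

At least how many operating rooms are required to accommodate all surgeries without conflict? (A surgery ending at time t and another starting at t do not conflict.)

3

starts: [0, 2, 5, 6, 7, 8, 11, 12, 15, 15, 18]
ends:   [2, 6, 7, 8, 8, 10, 12, 16, 17, 17, 19]
s0→1 e2→0 s2→1 s5→2 e6→1 s6→2 e7→1 s7→2 e8→1 e8→0 s8→1 e10→0 s11→1 e12→0 s12→1 s15→2 s15→3  — peak 3.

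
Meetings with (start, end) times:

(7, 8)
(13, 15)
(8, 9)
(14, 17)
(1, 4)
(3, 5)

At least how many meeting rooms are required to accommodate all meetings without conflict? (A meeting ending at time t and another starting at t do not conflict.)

2

The answer is the maximum number of intervals overlapping at any instant.
Events (time:±→running): 1:+→1 3:+→2 … peak 2.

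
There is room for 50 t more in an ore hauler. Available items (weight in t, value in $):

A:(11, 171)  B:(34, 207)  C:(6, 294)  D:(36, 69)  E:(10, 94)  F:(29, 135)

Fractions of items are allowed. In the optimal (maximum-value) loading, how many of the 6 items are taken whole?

3

Order: C (294/6=49.00) > A (171/11=15.55) > E (94/10=9.40) > B (207/34=6.09) > F (135/29=4.66) > D (69/36=1.92)
Fill: take C (6 @ 294) → take A (11 @ 171) → take E (10 @ 94) → take 23/34 of B → 140.03; 50/50 used.
3 item(s) taken whole; one partial (take 23/34 of B).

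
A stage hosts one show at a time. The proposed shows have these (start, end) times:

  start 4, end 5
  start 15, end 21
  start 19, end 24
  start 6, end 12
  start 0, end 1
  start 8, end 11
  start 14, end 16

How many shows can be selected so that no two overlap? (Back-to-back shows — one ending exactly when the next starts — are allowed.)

Sorted by end: (0,1)  (4,5)  (8,11)  (6,12)  (14,16)  (15,21)  (19,24)
take (0,1); take (4,5); take (8,11); take (14,16); skip (15,21); take (19,24).
Selected 5 shows.

5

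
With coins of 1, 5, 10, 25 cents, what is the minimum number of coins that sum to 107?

107 = 4×25 + 1×5 + 2×1
Total coins = 4 + 1 + 2 = 7

7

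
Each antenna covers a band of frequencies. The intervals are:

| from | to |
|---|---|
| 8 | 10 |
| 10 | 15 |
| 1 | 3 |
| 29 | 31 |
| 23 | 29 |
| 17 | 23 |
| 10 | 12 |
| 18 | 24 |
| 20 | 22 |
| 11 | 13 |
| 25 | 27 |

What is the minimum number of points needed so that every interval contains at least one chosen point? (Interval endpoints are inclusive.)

Sorted: [1,3] [8,10] [10,12] [11,13] [10,15] [20,22] [17,23] [18,24] [25,27] [23,29] [29,31]
{[1,3]} hit by 3; {[8,10],[10,12]} hit by 10; {[11,13],[10,15]} hit by 13; {[20,22],[17,23],[18,24]} hit by 22; {[25,27],[23,29]} hit by 27; {[29,31]} hit by 31.
Points: 3, 10, 13, 22, 27, 31 (6 total).

6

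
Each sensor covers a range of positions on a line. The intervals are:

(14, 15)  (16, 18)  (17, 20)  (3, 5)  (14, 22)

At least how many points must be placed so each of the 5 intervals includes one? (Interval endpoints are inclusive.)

3

By right end: [3,5]  [14,15]  [16,18]  [17,20]  [14,22]
[3,5] uncovered → point at 5; [14,15] uncovered → point at 15; [16,18] uncovered → point at 18.
Points: 5, 15, 18 (3 total).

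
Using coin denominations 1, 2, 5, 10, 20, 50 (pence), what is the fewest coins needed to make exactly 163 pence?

163 = 3×50 + 1×10 + 1×2 + 1×1
Total coins = 3 + 1 + 1 + 1 = 6

6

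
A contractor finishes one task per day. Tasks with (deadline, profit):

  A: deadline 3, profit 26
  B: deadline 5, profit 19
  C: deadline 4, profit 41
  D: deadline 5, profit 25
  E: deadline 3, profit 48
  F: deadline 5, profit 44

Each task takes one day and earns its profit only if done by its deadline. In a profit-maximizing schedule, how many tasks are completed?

Take jobs in profit order; each goes to the latest open slot no later than its deadline.
Profit order: E=48 F=44 C=41 A=26 D=25 B=19
Assign: E→slot 3, F→slot 5, C→slot 4, A→slot 2, D→slot 1, B skipped.
Slots: [1:D] [2:A] [3:E] [4:C] [5:F]
5 of 6 scheduled.

5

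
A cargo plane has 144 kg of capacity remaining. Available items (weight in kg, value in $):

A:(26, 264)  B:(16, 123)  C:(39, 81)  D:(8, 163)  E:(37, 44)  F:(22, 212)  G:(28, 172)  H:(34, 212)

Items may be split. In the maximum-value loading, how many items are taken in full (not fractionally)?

6

Sort by value per unit weight and fill in that order.
Ratios (sorted): D 20.38, A 10.15, F 9.64, B 7.69, H 6.24, G 6.14, C 2.08, E 1.19
take D (8 @ 163); take A (26 @ 264); take F (22 @ 212); take B (16 @ 123); take H (34 @ 212); take G (28 @ 172); take 10/39 of C → 20.77. Capacity used 144/144.
6 item(s) taken whole; one partial (take 10/39 of C).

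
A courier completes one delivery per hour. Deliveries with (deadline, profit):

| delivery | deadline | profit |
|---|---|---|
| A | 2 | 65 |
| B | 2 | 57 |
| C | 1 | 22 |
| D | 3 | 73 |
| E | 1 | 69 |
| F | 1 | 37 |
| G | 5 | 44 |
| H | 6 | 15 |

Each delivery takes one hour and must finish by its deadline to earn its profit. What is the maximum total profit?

Sort by profit descending; place each in the latest free slot ≤ its deadline.
By profit: D(d3,73), E(d1,69), A(d2,65), B(d2,57), G(d5,44), F(d1,37), C(d1,22), H(d6,15)
D→slot 3; E→slot 1; A→slot 2; B skipped; G→slot 5; F skipped; C skipped; H→slot 6.
Profit = 69 + 65 + 73 + 44 + 15 = 266

266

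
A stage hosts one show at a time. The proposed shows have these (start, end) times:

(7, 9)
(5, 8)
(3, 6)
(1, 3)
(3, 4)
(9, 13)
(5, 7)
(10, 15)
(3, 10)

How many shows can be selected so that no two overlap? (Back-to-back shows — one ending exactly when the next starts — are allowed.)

5

Sorted by end: (1,3)  (3,4)  (3,6)  (5,7)  (5,8)  (7,9)  (3,10)  (9,13)  (10,15)
take (1,3); take (3,4); take (5,7); take (7,9); take (9,13).
Selected 5 shows.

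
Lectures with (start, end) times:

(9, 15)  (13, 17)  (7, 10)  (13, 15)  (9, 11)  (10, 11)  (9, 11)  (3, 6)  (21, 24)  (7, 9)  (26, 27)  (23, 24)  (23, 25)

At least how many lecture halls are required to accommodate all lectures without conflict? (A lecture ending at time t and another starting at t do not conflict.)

Count concurrent intervals with a sweep; the peak is the room count.
Events (time:±→running): 3:+→1 6:-→0 7:+→1 7:+→2 9:-→1 9:+→2 9:+→3 9:+→4 … peak 4.

4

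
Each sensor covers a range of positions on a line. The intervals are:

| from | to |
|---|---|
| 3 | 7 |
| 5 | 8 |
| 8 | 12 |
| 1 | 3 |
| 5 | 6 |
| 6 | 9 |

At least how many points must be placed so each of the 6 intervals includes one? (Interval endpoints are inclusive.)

Process intervals by earliest right end; each time one isn't hit yet, stab at its right endpoint.
By right end: [1,3]  [5,6]  [3,7]  [5,8]  [6,9]  [8,12]
[1,3] uncovered → point at 3; [5,6] uncovered → point at 6; [8,12] uncovered → point at 12.
Points: 3, 6, 12 (3 total).

3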